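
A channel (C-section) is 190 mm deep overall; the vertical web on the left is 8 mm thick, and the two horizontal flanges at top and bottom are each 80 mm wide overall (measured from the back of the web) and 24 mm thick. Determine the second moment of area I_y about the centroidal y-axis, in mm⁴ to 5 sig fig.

I_y ≈ 3.1902 × 10⁶ mm⁴

Treat the section as a set of non-overlapping primitives; coordinates are from the bounding-box lower-left.
Web: 8 × 190, A = 1 520 mm², x = 4 mm, Ī = 8106.667 mm⁴.
Top flange (beyond web): 72 × 24, A = 1 728 mm², x = 44 mm, Ī = 746 496 mm⁴.
Bottom flange (beyond web): 72 × 24, A = 1 728 mm², x = 44 mm, Ī = 746 496 mm⁴.
Centroid: x̄ = ΣA·x / ΣA = 31.78135 mm.
Transfer each piece to the centroidal y-axis using Ī + A·d² with d = x − 31.78135:
  web: d = -27.78135 mm → contributes +1 181 248 mm⁴
  top flange (beyond web): d = 12.21865 mm → contributes +1 004 478 mm⁴
  bottom flange (beyond web): d = 12.21865 mm → contributes +1 004 478 mm⁴
Total I = 3 190 205 mm⁴.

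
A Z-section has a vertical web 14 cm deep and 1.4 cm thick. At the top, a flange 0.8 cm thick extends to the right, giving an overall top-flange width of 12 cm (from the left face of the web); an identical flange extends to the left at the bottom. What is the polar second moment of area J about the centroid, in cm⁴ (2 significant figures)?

J ≈ 1800 cm⁴

Decompose the section into non-overlapping parts with the origin at the bottom-left of its bounding rectangle.
Web: 1.4 × 14, A = 19.6 cm², y = 7 cm, Ī = 320.1 cm⁴.
Top flange (beyond web): 10.6 × 0.8, A = 8.48 cm², y = 13.6 cm, Ī = 0.4523 cm⁴.
Bottom flange (beyond web): 10.6 × 0.8, A = 8.48 cm², y = 0.4 cm, Ī = 0.4523 cm⁴.
Centroid: ȳ = ΣA·y / ΣA = 7 cm.
Transfer each piece to the centroidal x-axis using Ī + A·d² with d = y − 7:
  web: d = 0 cm → contributes +320.1 cm⁴
  top flange (beyond web): d = 6.6 cm → contributes +369.8 cm⁴
  bottom flange (beyond web): d = -6.6 cm → contributes +369.8 cm⁴
Total I = 1 060 cm⁴.
For the y-axis: x̄ = 11.3 cm.
Repeating about the centroidal y-axis gives I_y = 772.6 cm⁴.
Polar second moment: J = I_x + I_y = 1 832 cm⁴.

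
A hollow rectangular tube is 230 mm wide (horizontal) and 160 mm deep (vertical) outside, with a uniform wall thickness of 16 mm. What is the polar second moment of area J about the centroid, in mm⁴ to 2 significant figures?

J ≈ 1.2 × 10⁸ mm⁴

Treat the section as a set of non-overlapping primitives; coordinates are from the bounding-box lower-left.
Outer rectangle: 230 × 160, A = 36 800 mm², y = 80 mm, Ī = 78 506 667 mm⁴.
Inner void (subtracted): 198 × 128, A = 25 344 mm², y = 80 mm, Ī = 34 603 008 mm⁴.
By symmetry the centroid is at mid-height, ȳ = 80 mm.
All pieces are centred on the centroidal x-axis, so I = ΣĪ (holes subtracted) = 43 903 659 mm⁴.
Repeating about the centroidal y-axis gives I_y = 79 427 819 mm⁴.
Polar second moment: J = I_x + I_y = 123 331 477 mm⁴.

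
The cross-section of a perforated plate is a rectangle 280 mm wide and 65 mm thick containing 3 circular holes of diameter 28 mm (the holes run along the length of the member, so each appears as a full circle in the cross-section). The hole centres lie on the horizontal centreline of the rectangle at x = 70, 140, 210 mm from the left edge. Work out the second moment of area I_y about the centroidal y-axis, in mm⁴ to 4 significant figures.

Treat the section as a set of non-overlapping primitives; coordinates are from the bounding-box lower-left.
Plate: 280 × 65, A = 18 200 mm², x = 140 mm, Ī = 118 906 667 mm⁴.
Hole 1 (subtracted): ⌀28, A = 615.752 mm², x = 70 mm, Ī = 30171.9 mm⁴.
Hole 2 (subtracted): ⌀28, A = 615.752 mm², x = 140 mm, Ī = 30171.9 mm⁴.
Hole 3 (subtracted): ⌀28, A = 615.752 mm², x = 210 mm, Ī = 30171.9 mm⁴.
By symmetry the centroid is at mid-width, x̄ = 140 mm.
Transfer each piece to the centroidal y-axis using Ī + A·d² with d = x − 140:
  plate: d = 0 mm → contributes +118 906 667 mm⁴
  hole 1: d = -70 mm → contributes −3 047 357 mm⁴
  hole 2: d = 0 mm → contributes −30171.9 mm⁴
  hole 3: d = 70 mm → contributes −3 047 357 mm⁴
Total I = 112 781 780 mm⁴.

I_y ≈ 1.128 × 10⁸ mm⁴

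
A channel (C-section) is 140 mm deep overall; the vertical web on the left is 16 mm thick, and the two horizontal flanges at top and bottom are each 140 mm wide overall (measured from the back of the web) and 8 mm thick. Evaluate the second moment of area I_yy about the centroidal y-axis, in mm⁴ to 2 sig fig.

Split into non-overlapping primitives; take the origin at the lower-left of the bounding box.
Web: 16 × 140, A = 2 240 mm², x = 8 mm, Ī = 47 787 mm⁴.
Top flange (beyond web): 124 × 8, A = 992 mm², x = 78 mm, Ī = 1 271 083 mm⁴.
Bottom flange (beyond web): 124 × 8, A = 992 mm², x = 78 mm, Ī = 1 271 083 mm⁴.
Centroid: x̄ = ΣA·x / ΣA = 40.88 mm.
Transfer each piece to the centroidal y-axis using Ī + A·d² with d = x − 40.88:
  web: d = -32.88 mm → contributes +2 469 260 mm⁴
  top flange (beyond web): d = 37.12 mm → contributes +2 638 043 mm⁴
  bottom flange (beyond web): d = 37.12 mm → contributes +2 638 043 mm⁴
Total I = 7 745 346 mm⁴.

I_yy ≈ 7.7 × 10⁶ mm⁴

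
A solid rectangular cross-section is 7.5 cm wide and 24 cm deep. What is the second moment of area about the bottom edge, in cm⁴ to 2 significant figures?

The section: 7.5 × 24, A = 180 cm², y = 12 cm, Ī = 8 640 cm⁴.
Transfer it to the bottom edge using Ī + A·d² with d = y − 0:
  the section: d = 12 cm → contributes +34 560 cm⁴
Total I = 34 560 cm⁴.

I_base ≈ 3.5 × 10⁴ cm⁴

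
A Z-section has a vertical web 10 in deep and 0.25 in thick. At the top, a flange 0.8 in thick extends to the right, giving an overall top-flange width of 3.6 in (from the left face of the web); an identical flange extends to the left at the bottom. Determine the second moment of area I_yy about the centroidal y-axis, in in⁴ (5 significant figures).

I_yy ≈ 22.392 in⁴

Decompose the section into non-overlapping parts with the origin at the bottom-left of its bounding rectangle.
Web: 0.25 × 10, A = 2.5 in², x = 3.475 in, Ī = 0.01302083 in⁴.
Top flange (beyond web): 3.35 × 0.8, A = 2.68 in², x = 5.275 in, Ī = 2.506358 in⁴.
Bottom flange (beyond web): 3.35 × 0.8, A = 2.68 in², x = 1.675 in, Ī = 2.506358 in⁴.
Centroid: x̄ = ΣA·x / ΣA = 3.475 in.
Transfer each piece to the centroidal y-axis using Ī + A·d² with d = x − 3.475:
  web: d = 0 in → contributes +0.01302083 in⁴
  top flange (beyond web): d = 1.8 in → contributes +11.18956 in⁴
  bottom flange (beyond web): d = -1.8 in → contributes +11.18956 in⁴
Total I = 22.39214 in⁴.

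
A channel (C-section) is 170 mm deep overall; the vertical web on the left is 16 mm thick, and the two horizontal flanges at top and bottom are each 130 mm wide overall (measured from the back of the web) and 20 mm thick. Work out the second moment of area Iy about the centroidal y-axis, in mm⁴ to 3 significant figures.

Split into non-overlapping primitives; take the origin at the lower-left of the bounding box.
Web: 16 × 170, A = 2 720 mm², x = 8 mm, Ī = 58 027 mm⁴.
Top flange (beyond web): 114 × 20, A = 2 280 mm², x = 73 mm, Ī = 2 469 240 mm⁴.
Bottom flange (beyond web): 114 × 20, A = 2 280 mm², x = 73 mm, Ī = 2 469 240 mm⁴.
Centroid: x̄ = ΣA·x / ΣA = 48.714 mm.
Transfer each piece to the centroidal y-axis using Ī + A·d² with d = x − 48.714:
  web: d = -40.714 mm → contributes +4 566 843 mm⁴
  top flange (beyond web): d = 24.286 mm → contributes +3 813 975 mm⁴
  bottom flange (beyond web): d = 24.286 mm → contributes +3 813 975 mm⁴
Total I = 12 194 792 mm⁴.

Iy ≈ 1.22 × 10⁷ mm⁴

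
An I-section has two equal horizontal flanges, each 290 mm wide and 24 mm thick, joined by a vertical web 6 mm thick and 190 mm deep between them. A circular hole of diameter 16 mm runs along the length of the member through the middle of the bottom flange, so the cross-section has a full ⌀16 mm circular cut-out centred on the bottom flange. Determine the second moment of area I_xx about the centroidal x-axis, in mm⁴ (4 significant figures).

I_xx ≈ 1.611 × 10⁸ mm⁴

Treat the section as a set of non-overlapping primitives; coordinates are from the bounding-box lower-left.
Bottom flange: 290 × 24, A = 6 960 mm², y = 12 mm, Ī = 334 080 mm⁴.
Web: 6 × 190, A = 1 140 mm², y = 119 mm, Ī = 3 429 500 mm⁴.
Top flange: 290 × 24, A = 6 960 mm², y = 226 mm, Ī = 334 080 mm⁴.
Hole (subtracted): ⌀16, A = 201.062 mm², y = 12 mm, Ī = 3216.99 mm⁴.
Centroid: ȳ = ΣA·y / ΣA = 120.448 mm.
Transfer each piece to the centroidal x-axis using Ī + A·d² with d = y − 120.448:
  bottom flange: d = -108.448 mm → contributes +82 190 207 mm⁴
  web: d = -1.44786 mm → contributes +3 431 890 mm⁴
  top flange: d = 105.552 mm → contributes +77 877 213 mm⁴
  hole: d = -108.448 mm → contributes −2 367 894 mm⁴
Total I = 161 131 416 mm⁴.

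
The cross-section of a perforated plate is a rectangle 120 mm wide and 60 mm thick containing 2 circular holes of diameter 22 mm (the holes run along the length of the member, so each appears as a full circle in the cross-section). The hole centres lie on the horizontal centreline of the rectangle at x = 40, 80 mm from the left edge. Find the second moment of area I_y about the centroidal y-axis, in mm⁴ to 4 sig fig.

Break the section into simple shapes (no overlaps), measuring from the bottom-left corner of the bounding box.
Plate: 120 × 60, A = 7 200 mm², x = 60 mm, Ī = 8 640 000 mm⁴.
Hole 1 (subtracted): ⌀22, A = 380.133 mm², x = 40 mm, Ī = 11 499 mm⁴.
Hole 2 (subtracted): ⌀22, A = 380.133 mm², x = 80 mm, Ī = 11 499 mm⁴.
By symmetry the centroid is at mid-width, x̄ = 60 mm.
Transfer each piece to the centroidal y-axis using Ī + A·d² with d = x − 60:
  plate: d = 0 mm → contributes +8 640 000 mm⁴
  hole 1: d = -20 mm → contributes −163 552 mm⁴
  hole 2: d = 20 mm → contributes −163 552 mm⁴
Total I = 8 312 896 mm⁴.

I_y ≈ 8.313 × 10⁶ mm⁴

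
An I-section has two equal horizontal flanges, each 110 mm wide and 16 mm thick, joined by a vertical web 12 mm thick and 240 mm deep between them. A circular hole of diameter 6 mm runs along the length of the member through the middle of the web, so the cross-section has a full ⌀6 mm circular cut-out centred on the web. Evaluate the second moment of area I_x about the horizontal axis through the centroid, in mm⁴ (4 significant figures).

I_x ≈ 7.157 × 10⁷ mm⁴

Break the section into simple shapes (no overlaps), measuring from the bottom-left corner of the bounding box.
Bottom flange: 110 × 16, A = 1 760 mm², y = 8 mm, Ī = 37546.7 mm⁴.
Web: 12 × 240, A = 2 880 mm², y = 136 mm, Ī = 13 824 000 mm⁴.
Top flange: 110 × 16, A = 1 760 mm², y = 264 mm, Ī = 37546.7 mm⁴.
Hole (subtracted): ⌀6, A = 28.2743 mm², y = 136 mm, Ī = 63.6173 mm⁴.
By symmetry the centroid is at mid-height, ȳ = 136 mm.
Transfer each piece to the horizontal axis through the centroid using Ī + A·d² with d = y − 136:
  bottom flange: d = -128 mm → contributes +28 873 387 mm⁴
  web: d = 0 mm → contributes +13 824 000 mm⁴
  top flange: d = 128 mm → contributes +28 873 387 mm⁴
  hole: d = 0 mm → contributes −63.6173 mm⁴
Total I = 71 570 710 mm⁴.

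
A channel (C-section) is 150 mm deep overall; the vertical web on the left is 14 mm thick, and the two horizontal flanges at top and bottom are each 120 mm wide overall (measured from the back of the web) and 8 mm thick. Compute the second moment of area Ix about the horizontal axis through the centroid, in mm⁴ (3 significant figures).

Treat the section as a set of non-overlapping primitives; coordinates are from the bounding-box lower-left.
Web: 14 × 150, A = 2 100 mm², y = 75 mm, Ī = 3 937 500 mm⁴.
Top flange (beyond web): 106 × 8, A = 848 mm², y = 146 mm, Ī = 4522.7 mm⁴.
Bottom flange (beyond web): 106 × 8, A = 848 mm², y = 4 mm, Ī = 4522.7 mm⁴.
By symmetry the centroid is at mid-height, ȳ = 75 mm.
Transfer each piece to the horizontal axis through the centroid using Ī + A·d² with d = y − 75:
  web: d = 0 mm → contributes +3 937 500 mm⁴
  top flange (beyond web): d = 71 mm → contributes +4 279 291 mm⁴
  bottom flange (beyond web): d = -71 mm → contributes +4 279 291 mm⁴
Total I = 12 496 081 mm⁴.

Ix ≈ 1.25 × 10⁷ mm⁴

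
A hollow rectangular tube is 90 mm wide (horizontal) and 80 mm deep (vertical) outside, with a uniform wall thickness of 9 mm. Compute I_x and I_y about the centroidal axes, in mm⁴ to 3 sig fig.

Split into non-overlapping primitives; take the origin at the lower-left of the bounding box.
Outer rectangle: 90 × 80, A = 7 200 mm², y = 40 mm, Ī = 3 840 000 mm⁴.
Inner void (subtracted): 72 × 62, A = 4 464 mm², y = 40 mm, Ī = 1 429 968 mm⁴.
By symmetry the centroid is at mid-height, ȳ = 40 mm.
All pieces are centred on the centroidal x-axis, so I = ΣĪ (holes subtracted) = 2 410 032 mm⁴.
Repeating about the centroidal y-axis gives I_y = 2 931 552 mm⁴.

I_x ≈ 2.41 × 10⁶ mm⁴, I_y ≈ 2.93 × 10⁶ mm⁴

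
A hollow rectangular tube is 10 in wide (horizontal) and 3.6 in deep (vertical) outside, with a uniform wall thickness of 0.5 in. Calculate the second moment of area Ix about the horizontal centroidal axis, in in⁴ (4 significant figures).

Decompose the section into non-overlapping parts with the origin at the bottom-left of its bounding rectangle.
Outer rectangle: 10 × 3.6, A = 36 in², y = 1.8 in, Ī = 38.88 in⁴.
Inner void (subtracted): 9 × 2.6, A = 23.4 in², y = 1.8 in, Ī = 13.182 in⁴.
By symmetry the centroid is at mid-height, ȳ = 1.8 in.
All pieces are centred on the horizontal centroidal axis, so I = ΣĪ (holes subtracted) = 25.698 in⁴.

Ix ≈ 25.70 in⁴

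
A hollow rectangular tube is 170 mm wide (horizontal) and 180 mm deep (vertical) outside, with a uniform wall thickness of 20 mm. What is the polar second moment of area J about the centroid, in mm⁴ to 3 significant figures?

J ≈ 1.01 × 10⁸ mm⁴

Decompose the section into non-overlapping parts with the origin at the bottom-left of its bounding rectangle.
Outer rectangle: 170 × 180, A = 30 600 mm², y = 90 mm, Ī = 82 620 000 mm⁴.
Inner void (subtracted): 130 × 140, A = 18 200 mm², y = 90 mm, Ī = 29 726 667 mm⁴.
By symmetry the centroid is at mid-height, ȳ = 90 mm.
All pieces are centred on the centroidal x-axis, so I = ΣĪ (holes subtracted) = 52 893 333 mm⁴.
Repeating about the centroidal y-axis gives I_y = 48 063 333 mm⁴.
Polar second moment: J = I_x + I_y = 100 956 667 mm⁴.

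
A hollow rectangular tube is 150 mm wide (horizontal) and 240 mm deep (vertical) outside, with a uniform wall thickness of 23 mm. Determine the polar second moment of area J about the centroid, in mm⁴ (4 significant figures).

J ≈ 1.588 × 10⁸ mm⁴

Treat the section as a set of non-overlapping primitives; coordinates are from the bounding-box lower-left.
Outer rectangle: 150 × 240, A = 36 000 mm², y = 120 mm, Ī = 172 800 000 mm⁴.
Inner void (subtracted): 104 × 194, A = 20 176 mm², y = 120 mm, Ī = 63 278 661 mm⁴.
By symmetry the centroid is at mid-height, ȳ = 120 mm.
All pieces are centred on the centroidal x-axis, so I = ΣĪ (holes subtracted) = 109 521 339 mm⁴.
Repeating about the centroidal y-axis gives I_y = 49 314 699 mm⁴.
Polar second moment: J = I_x + I_y = 158 836 037 mm⁴.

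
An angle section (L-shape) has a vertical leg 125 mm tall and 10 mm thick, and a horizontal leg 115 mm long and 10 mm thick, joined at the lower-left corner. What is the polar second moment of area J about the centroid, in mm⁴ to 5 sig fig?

Break the section into simple shapes (no overlaps), measuring from the bottom-left corner of the bounding box.
Vertical leg: 10 × 125, A = 1 250 mm², y = 62.5 mm, Ī = 1 627 604 mm⁴.
Horizontal leg (remainder): 105 × 10, A = 1 050 mm², y = 5 mm, Ī = 8 750 mm⁴.
Centroid: ȳ = ΣA·y / ΣA = 36.25 mm.
Transfer each piece to the centroidal x-axis using Ī + A·d² with d = y − 36.25:
  vertical leg: d = 26.25 mm → contributes +2 488 932 mm⁴
  horizontal leg (remainder): d = -31.25 mm → contributes +1 034 141 mm⁴
Total I = 3 523 073 mm⁴.
For the y-axis: x̄ = 31.25 mm.
Repeating about the centroidal y-axis gives I_y = 2 861 823 mm⁴.
Polar second moment: J = I_x + I_y = 6 384 896 mm⁴.

J ≈ 6.3849 × 10⁶ mm⁴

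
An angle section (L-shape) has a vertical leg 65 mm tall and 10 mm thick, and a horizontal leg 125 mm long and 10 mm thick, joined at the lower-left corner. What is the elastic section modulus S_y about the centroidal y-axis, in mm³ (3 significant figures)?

Break the section into simple shapes (no overlaps), measuring from the bottom-left corner of the bounding box.
Vertical leg: 10 × 65, A = 650 mm², x = 5 mm, Ī = 5416.7 mm⁴.
Horizontal leg (remainder): 115 × 10, A = 1 150 mm², x = 67.5 mm, Ī = 1 267 396 mm⁴.
Centroid: x̄ = ΣA·x / ΣA = 44.931 mm.
Transfer each piece to the centroidal y-axis using Ī + A·d² with d = x − 44.931:
  vertical leg: d = -39.931 mm → contributes +1 041 809 mm⁴
  horizontal leg (remainder): d = 22.569 mm → contributes +1 853 183 mm⁴
Total I = 2 894 991 mm⁴.
Extreme fibre distance c = 80.069 mm; S = I/c = 36 156 mm³.

S_y ≈ 3.62 × 10⁴ mm³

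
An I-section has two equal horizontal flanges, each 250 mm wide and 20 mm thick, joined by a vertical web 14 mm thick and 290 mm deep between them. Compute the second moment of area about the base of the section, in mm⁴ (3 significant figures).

I_base ≈ 6.52 × 10⁸ mm⁴

Decompose the section into non-overlapping parts with the origin at the bottom-left of its bounding rectangle.
Bottom flange: 250 × 20, A = 5 000 mm², y = 10 mm, Ī = 166 667 mm⁴.
Web: 14 × 290, A = 4 060 mm², y = 165 mm, Ī = 28 453 833 mm⁴.
Top flange: 250 × 20, A = 5 000 mm², y = 320 mm, Ī = 166 667 mm⁴.
Transfer each piece to the base of the section using Ī + A·d² with d = y − 0:
  bottom flange: d = 10 mm → contributes +666 667 mm⁴
  web: d = 165 mm → contributes +138 987 333 mm⁴
  top flange: d = 320 mm → contributes +512 166 667 mm⁴
Total I = 651 820 667 mm⁴.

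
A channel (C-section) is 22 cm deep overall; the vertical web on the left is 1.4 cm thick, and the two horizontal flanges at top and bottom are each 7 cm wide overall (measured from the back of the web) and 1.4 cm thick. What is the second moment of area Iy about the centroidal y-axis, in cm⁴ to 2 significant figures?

Iy ≈ 170 cm⁴

Decompose the section into non-overlapping parts with the origin at the bottom-left of its bounding rectangle.
Web: 1.4 × 22, A = 30.8 cm², x = 0.7 cm, Ī = 5.031 cm⁴.
Top flange (beyond web): 5.6 × 1.4, A = 7.84 cm², x = 4.2 cm, Ī = 20.49 cm⁴.
Bottom flange (beyond web): 5.6 × 1.4, A = 7.84 cm², x = 4.2 cm, Ī = 20.49 cm⁴.
Centroid: x̄ = ΣA·x / ΣA = 1.881 cm.
Transfer each piece to the centroidal y-axis using Ī + A·d² with d = x − 1.881:
  web: d = -1.181 cm → contributes +47.97 cm⁴
  top flange (beyond web): d = 2.319 cm → contributes +62.66 cm⁴
  bottom flange (beyond web): d = 2.319 cm → contributes +62.66 cm⁴
Total I = 173.3 cm⁴.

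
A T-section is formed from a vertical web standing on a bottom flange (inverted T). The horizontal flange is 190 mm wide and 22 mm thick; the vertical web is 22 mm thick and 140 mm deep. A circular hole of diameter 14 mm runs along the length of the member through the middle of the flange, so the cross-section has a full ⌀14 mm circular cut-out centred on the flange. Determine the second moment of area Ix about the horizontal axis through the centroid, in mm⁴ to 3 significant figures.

Ix ≈ 1.66 × 10⁷ mm⁴

Break the section into simple shapes (no overlaps), measuring from the bottom-left corner of the bounding box.
Flange: 190 × 22, A = 4 180 mm², y = 11 mm, Ī = 168 593 mm⁴.
Web: 22 × 140, A = 3 080 mm², y = 92 mm, Ī = 5 030 667 mm⁴.
Hole (subtracted): ⌀14, A = 153.94 mm², y = 11 mm, Ī = 1885.7 mm⁴.
Centroid: ȳ = ΣA·y / ΣA = 46.108 mm.
Transfer each piece to the horizontal axis through the centroid using Ī + A·d² with d = y − 46.108:
  flange: d = -35.108 mm → contributes +5 320 758 mm⁴
  web: d = 45.892 mm → contributes +11 517 365 mm⁴
  hole: d = -35.108 mm → contributes −191 626 mm⁴
Total I = 16 646 497 mm⁴.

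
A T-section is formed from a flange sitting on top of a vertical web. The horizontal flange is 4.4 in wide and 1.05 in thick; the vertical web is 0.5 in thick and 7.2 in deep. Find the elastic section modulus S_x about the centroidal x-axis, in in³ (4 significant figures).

S_x ≈ 8.517 in³

Break the section into simple shapes (no overlaps), measuring from the bottom-left corner of the bounding box.
Flange: 4.4 × 1.05, A = 4.62 in², y = 7.725 in, Ī = 0.424463 in⁴.
Web: 0.5 × 7.2, A = 3.6 in², y = 3.6 in, Ī = 15.552 in⁴.
Centroid: ȳ = ΣA·y / ΣA = 5.91843 in.
Transfer each piece to the centroidal x-axis using Ī + A·d² with d = y − 5.91843:
  flange: d = 1.80657 in → contributes +15.5027 in⁴
  web: d = -2.31843 in → contributes +34.9024 in⁴
Total I = 50.4052 in⁴.
Extreme fibre distance c = 5.91843 in; S = I/c = 8.51664 in³.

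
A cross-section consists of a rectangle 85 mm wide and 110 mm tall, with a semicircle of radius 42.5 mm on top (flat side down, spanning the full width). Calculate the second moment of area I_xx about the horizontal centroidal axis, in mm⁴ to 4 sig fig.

I_xx ≈ 2.140 × 10⁷ mm⁴

Treat the section as a set of non-overlapping primitives; coordinates are from the bounding-box lower-left.
Rectangular body: 85 × 110, A = 9 350 mm², y = 55 mm, Ī = 9 427 917 mm⁴.
Semicircular cap: semicircle r = 42.5, A = 2837.25 mm², y = 128.038 mm, Ī = 358 086 mm⁴.
Centroid: ȳ = ΣA·y / ΣA = 72.0035 mm.
Transfer each piece to the horizontal centroidal axis using Ī + A·d² with d = y − 72.0035:
  rectangular body: d = -17.0035 mm → contributes +12 131 178 mm⁴
  semicircular cap: d = 56.0341 mm → contributes +9 266 533 mm⁴
Total I = 21 397 711 mm⁴.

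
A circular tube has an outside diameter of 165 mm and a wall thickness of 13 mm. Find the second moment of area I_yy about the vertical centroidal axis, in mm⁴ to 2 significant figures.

I_yy ≈ 1.8 × 10⁷ mm⁴

Break the section into simple shapes (no overlaps), measuring from the bottom-left corner of the bounding box.
Outer circle: ⌀165, A = 21 382 mm², x = 82.5 mm, Ī = 36 383 601 mm⁴.
Bore (subtracted): ⌀139, A = 15 175 mm², x = 82.5 mm, Ī = 18 324 372 mm⁴.
By symmetry the centroid is at mid-width, x̄ = 82.5 mm.
All pieces are centred on the vertical centroidal axis, so I = ΣĪ (holes subtracted) = 18 059 229 mm⁴.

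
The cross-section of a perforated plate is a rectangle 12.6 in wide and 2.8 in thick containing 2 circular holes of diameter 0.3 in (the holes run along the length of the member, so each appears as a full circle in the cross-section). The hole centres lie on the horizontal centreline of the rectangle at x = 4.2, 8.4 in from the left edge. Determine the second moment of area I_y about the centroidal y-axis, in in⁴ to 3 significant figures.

I_y ≈ 466 in⁴

Split into non-overlapping primitives; take the origin at the lower-left of the bounding box.
Plate: 12.6 × 2.8, A = 35.28 in², x = 6.3 in, Ī = 466.75 in⁴.
Hole 1 (subtracted): ⌀0.3, A = 0.070686 in², x = 4.2 in, Ī = 0.00039761 in⁴.
Hole 2 (subtracted): ⌀0.3, A = 0.070686 in², x = 8.4 in, Ī = 0.00039761 in⁴.
By symmetry the centroid is at mid-width, x̄ = 6.3 in.
Transfer each piece to the centroidal y-axis using Ī + A·d² with d = x − 6.3:
  plate: d = 0 in → contributes +466.75 in⁴
  hole 1: d = -2.1 in → contributes −0.31212 in⁴
  hole 2: d = 2.1 in → contributes −0.31212 in⁴
Total I = 466.13 in⁴.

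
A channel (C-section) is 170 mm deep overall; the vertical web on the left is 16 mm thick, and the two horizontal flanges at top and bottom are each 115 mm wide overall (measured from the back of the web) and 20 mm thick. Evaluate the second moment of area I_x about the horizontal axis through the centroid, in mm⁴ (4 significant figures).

Treat the section as a set of non-overlapping primitives; coordinates are from the bounding-box lower-left.
Web: 16 × 170, A = 2 720 mm², y = 85 mm, Ī = 6 550 667 mm⁴.
Top flange (beyond web): 99 × 20, A = 1 980 mm², y = 160 mm, Ī = 66 000 mm⁴.
Bottom flange (beyond web): 99 × 20, A = 1 980 mm², y = 10 mm, Ī = 66 000 mm⁴.
By symmetry the centroid is at mid-height, ȳ = 85 mm.
Transfer each piece to the horizontal axis through the centroid using Ī + A·d² with d = y − 85:
  web: d = 0 mm → contributes +6 550 667 mm⁴
  top flange (beyond web): d = 75 mm → contributes +11 203 500 mm⁴
  bottom flange (beyond web): d = -75 mm → contributes +11 203 500 mm⁴
Total I = 28 957 667 mm⁴.

I_x ≈ 2.896 × 10⁷ mm⁴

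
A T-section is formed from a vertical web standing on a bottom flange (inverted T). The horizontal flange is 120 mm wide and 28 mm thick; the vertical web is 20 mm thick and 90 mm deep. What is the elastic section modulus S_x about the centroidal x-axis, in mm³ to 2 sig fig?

Split into non-overlapping primitives; take the origin at the lower-left of the bounding box.
Flange: 120 × 28, A = 3 360 mm², y = 14 mm, Ī = 219 520 mm⁴.
Web: 20 × 90, A = 1 800 mm², y = 73 mm, Ī = 1 215 000 mm⁴.
Centroid: ȳ = ΣA·y / ΣA = 34.58 mm.
Transfer each piece to the centroidal x-axis using Ī + A·d² with d = y − 34.58:
  flange: d = -20.58 mm → contributes +1 642 795 mm⁴
  web: d = 38.42 mm → contributes +3 871 781 mm⁴
Total I = 5 514 576 mm⁴.
Extreme fibre distance c = 83.42 mm; S = I/c = 66 107 mm³.

S_x ≈ 6.6 × 10⁴ mm³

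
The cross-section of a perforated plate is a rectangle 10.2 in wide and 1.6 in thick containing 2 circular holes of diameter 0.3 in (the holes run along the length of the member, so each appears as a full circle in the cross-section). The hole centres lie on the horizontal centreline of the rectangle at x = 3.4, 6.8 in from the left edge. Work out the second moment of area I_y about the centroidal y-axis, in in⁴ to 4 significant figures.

Treat the section as a set of non-overlapping primitives; coordinates are from the bounding-box lower-left.
Plate: 10.2 × 1.6, A = 16.32 in², x = 5.1 in, Ī = 141.494 in⁴.
Hole 1 (subtracted): ⌀0.3, A = 0.0706858 in², x = 3.4 in, Ī = 0.000397608 in⁴.
Hole 2 (subtracted): ⌀0.3, A = 0.0706858 in², x = 6.8 in, Ī = 0.000397608 in⁴.
By symmetry the centroid is at mid-width, x̄ = 5.1 in.
Transfer each piece to the centroidal y-axis using Ī + A·d² with d = x − 5.1:
  plate: d = 0 in → contributes +141.494 in⁴
  hole 1: d = -1.7 in → contributes −0.20468 in⁴
  hole 2: d = 1.7 in → contributes −0.20468 in⁴
Total I = 141.085 in⁴.

I_y ≈ 141.1 in⁴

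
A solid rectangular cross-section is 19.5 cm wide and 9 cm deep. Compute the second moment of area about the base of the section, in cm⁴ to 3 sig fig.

The section: 19.5 × 9, A = 175.5 cm², y = 4.5 cm, Ī = 1184.6 cm⁴.
Transfer it to a horizontal axis along the bottom face using Ī + A·d² with d = y − 0:
  the section: d = 4.5 cm → contributes +4738.5 cm⁴
Total I = 4738.5 cm⁴.

I_base ≈ 4740 cm⁴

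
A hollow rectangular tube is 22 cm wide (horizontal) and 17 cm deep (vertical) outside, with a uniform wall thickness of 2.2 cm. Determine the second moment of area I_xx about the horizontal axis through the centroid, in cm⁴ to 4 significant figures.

I_xx ≈ 6073 cm⁴

Break the section into simple shapes (no overlaps), measuring from the bottom-left corner of the bounding box.
Outer rectangle: 22 × 17, A = 374 cm², y = 8.5 cm, Ī = 9007.17 cm⁴.
Inner void (subtracted): 17.6 × 12.6, A = 221.76 cm², y = 8.5 cm, Ī = 2933.88 cm⁴.
By symmetry the centroid is at mid-height, ȳ = 8.5 cm.
All pieces are centred on the horizontal axis through the centroid, so I = ΣĪ (holes subtracted) = 6073.28 cm⁴.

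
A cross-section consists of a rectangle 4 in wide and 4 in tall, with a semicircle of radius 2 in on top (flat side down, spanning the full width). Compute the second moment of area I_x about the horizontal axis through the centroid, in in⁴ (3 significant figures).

Decompose the section into non-overlapping parts with the origin at the bottom-left of its bounding rectangle.
Rectangular body: 4 × 4, A = 16 in², y = 2 in, Ī = 21.333 in⁴.
Semicircular cap: semicircle r = 2, A = 6.2832 in², y = 4.8488 in, Ī = 1.7561 in⁴.
Centroid: ȳ = ΣA·y / ΣA = 2.8033 in.
Transfer each piece to the horizontal axis through the centroid using Ī + A·d² with d = y − 2.8033:
  rectangular body: d = -0.80328 in → contributes +31.658 in⁴
  semicircular cap: d = 2.0455 in → contributes +28.047 in⁴
Total I = 59.704 in⁴.

I_x ≈ 59.7 in⁴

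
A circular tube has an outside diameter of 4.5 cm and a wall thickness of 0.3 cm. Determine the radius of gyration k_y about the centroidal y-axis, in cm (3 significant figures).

Decompose the section into non-overlapping parts with the origin at the bottom-left of its bounding rectangle.
Outer circle: ⌀4.5, A = 15.904 cm², x = 2.25 cm, Ī = 20.129 cm⁴.
Bore (subtracted): ⌀3.9, A = 11.946 cm², x = 2.25 cm, Ī = 11.356 cm⁴.
By symmetry the centroid is at mid-width, x̄ = 2.25 cm.
All pieces are centred on the centroidal y-axis, so I = ΣĪ (holes subtracted) = 8.7728 cm⁴.
Radius of gyration: k = √(I/A) = √(8.7728 / 3.9584) = 1.4887 cm.

k_y ≈ 1.49 cm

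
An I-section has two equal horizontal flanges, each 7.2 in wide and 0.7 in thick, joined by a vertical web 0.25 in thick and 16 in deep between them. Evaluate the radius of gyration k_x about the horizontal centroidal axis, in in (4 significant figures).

Break the section into simple shapes (no overlaps), measuring from the bottom-left corner of the bounding box.
Bottom flange: 7.2 × 0.7, A = 5.04 in², y = 0.35 in, Ī = 0.2058 in⁴.
Web: 0.25 × 16, A = 4 in², y = 8.7 in, Ī = 85.3333 in⁴.
Top flange: 7.2 × 0.7, A = 5.04 in², y = 17.05 in, Ī = 0.2058 in⁴.
By symmetry the centroid is at mid-height, ȳ = 8.7 in.
Transfer each piece to the horizontal centroidal axis using Ī + A·d² with d = y − 8.7:
  bottom flange: d = -8.35 in → contributes +351.607 in⁴
  web: d = 0 in → contributes +85.3333 in⁴
  top flange: d = 8.35 in → contributes +351.607 in⁴
Total I = 788.548 in⁴.
Radius of gyration: k = √(I/A) = √(788.548 / 14.08) = 7.48364 in.

k_x ≈ 7.484 in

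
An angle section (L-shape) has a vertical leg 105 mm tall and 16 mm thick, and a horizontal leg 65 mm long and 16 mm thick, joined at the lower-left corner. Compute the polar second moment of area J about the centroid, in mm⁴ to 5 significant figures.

J ≈ 3.3761 × 10⁶ mm⁴

Split into non-overlapping primitives; take the origin at the lower-left of the bounding box.
Vertical leg: 16 × 105, A = 1 680 mm², y = 52.5 mm, Ī = 1 543 500 mm⁴.
Horizontal leg (remainder): 49 × 16, A = 784 mm², y = 8 mm, Ī = 16725.33 mm⁴.
Centroid: ȳ = ΣA·y / ΣA = 38.34091 mm.
Transfer each piece to the centroidal x-axis using Ī + A·d² with d = y − 38.34091:
  vertical leg: d = 14.15909 mm → contributes +1 880 306 mm⁴
  horizontal leg (remainder): d = -30.34091 mm → contributes +738452.8 mm⁴
Total I = 2 618 759 mm⁴.
For the y-axis: x̄ = 18.34091 mm.
Repeating about the centroidal y-axis gives I_y = 757 319 mm⁴.
Polar second moment: J = I_x + I_y = 3 376 078 mm⁴.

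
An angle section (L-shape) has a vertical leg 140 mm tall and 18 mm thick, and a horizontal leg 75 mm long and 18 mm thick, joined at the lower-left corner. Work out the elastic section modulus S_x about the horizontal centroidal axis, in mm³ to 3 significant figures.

S_x ≈ 7.82 × 10⁴ mm³

Split into non-overlapping primitives; take the origin at the lower-left of the bounding box.
Vertical leg: 18 × 140, A = 2 520 mm², y = 70 mm, Ī = 4 116 000 mm⁴.
Horizontal leg (remainder): 57 × 18, A = 1 026 mm², y = 9 mm, Ī = 27 702 mm⁴.
Centroid: ȳ = ΣA·y / ΣA = 52.35 mm.
Transfer each piece to the horizontal centroidal axis using Ī + A·d² with d = y − 52.35:
  vertical leg: d = 17.65 mm → contributes +4 901 014 mm⁴
  horizontal leg (remainder): d = -43.35 mm → contributes +1 955 807 mm⁴
Total I = 6 856 821 mm⁴.
Extreme fibre distance c = 87.65 mm; S = I/c = 78 230 mm³.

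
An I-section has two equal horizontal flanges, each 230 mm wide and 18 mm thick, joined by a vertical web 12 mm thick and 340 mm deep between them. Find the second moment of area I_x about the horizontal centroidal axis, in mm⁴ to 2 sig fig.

Break the section into simple shapes (no overlaps), measuring from the bottom-left corner of the bounding box.
Bottom flange: 230 × 18, A = 4 140 mm², y = 9 mm, Ī = 111 780 mm⁴.
Web: 12 × 340, A = 4 080 mm², y = 188 mm, Ī = 39 304 000 mm⁴.
Top flange: 230 × 18, A = 4 140 mm², y = 367 mm, Ī = 111 780 mm⁴.
By symmetry the centroid is at mid-height, ȳ = 188 mm.
Transfer each piece to the horizontal centroidal axis using Ī + A·d² with d = y − 188:
  bottom flange: d = -179 mm → contributes +132 761 520 mm⁴
  web: d = 0 mm → contributes +39 304 000 mm⁴
  top flange: d = 179 mm → contributes +132 761 520 mm⁴
Total I = 304 827 040 mm⁴.

I_x ≈ 3.0 × 10⁸ mm⁴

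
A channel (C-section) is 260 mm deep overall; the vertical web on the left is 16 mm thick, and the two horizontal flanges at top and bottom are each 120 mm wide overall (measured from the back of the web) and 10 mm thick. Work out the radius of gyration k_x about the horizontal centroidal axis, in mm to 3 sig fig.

k_x ≈ 94.7 mm

Decompose the section into non-overlapping parts with the origin at the bottom-left of its bounding rectangle.
Web: 16 × 260, A = 4 160 mm², y = 130 mm, Ī = 23 434 667 mm⁴.
Top flange (beyond web): 104 × 10, A = 1 040 mm², y = 255 mm, Ī = 8666.7 mm⁴.
Bottom flange (beyond web): 104 × 10, A = 1 040 mm², y = 5 mm, Ī = 8666.7 mm⁴.
By symmetry the centroid is at mid-height, ȳ = 130 mm.
Transfer each piece to the horizontal centroidal axis using Ī + A·d² with d = y − 130:
  web: d = 0 mm → contributes +23 434 667 mm⁴
  top flange (beyond web): d = 125 mm → contributes +16 258 667 mm⁴
  bottom flange (beyond web): d = -125 mm → contributes +16 258 667 mm⁴
Total I = 55 952 000 mm⁴.
Radius of gyration: k = √(I/A) = √(55 952 000 / 6 240) = 94.692 mm.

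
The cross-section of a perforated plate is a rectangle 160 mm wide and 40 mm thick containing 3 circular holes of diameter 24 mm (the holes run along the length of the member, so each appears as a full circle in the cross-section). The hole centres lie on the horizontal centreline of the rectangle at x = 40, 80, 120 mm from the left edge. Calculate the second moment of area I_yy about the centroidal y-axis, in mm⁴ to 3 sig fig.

I_yy ≈ 1.22 × 10⁷ mm⁴

Break the section into simple shapes (no overlaps), measuring from the bottom-left corner of the bounding box.
Plate: 160 × 40, A = 6 400 mm², x = 80 mm, Ī = 13 653 333 mm⁴.
Hole 1 (subtracted): ⌀24, A = 452.39 mm², x = 40 mm, Ī = 16 286 mm⁴.
Hole 2 (subtracted): ⌀24, A = 452.39 mm², x = 80 mm, Ī = 16 286 mm⁴.
Hole 3 (subtracted): ⌀24, A = 452.39 mm², x = 120 mm, Ī = 16 286 mm⁴.
By symmetry the centroid is at mid-width, x̄ = 80 mm.
Transfer each piece to the centroidal y-axis using Ī + A·d² with d = x − 80:
  plate: d = 0 mm → contributes +13 653 333 mm⁴
  hole 1: d = -40 mm → contributes −740 109 mm⁴
  hole 2: d = 0 mm → contributes −16 286 mm⁴
  hole 3: d = 40 mm → contributes −740 109 mm⁴
Total I = 12 156 829 mm⁴.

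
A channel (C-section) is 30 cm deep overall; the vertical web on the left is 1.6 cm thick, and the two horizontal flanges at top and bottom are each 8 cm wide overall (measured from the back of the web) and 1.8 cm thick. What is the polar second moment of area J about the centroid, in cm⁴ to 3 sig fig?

Break the section into simple shapes (no overlaps), measuring from the bottom-left corner of the bounding box.
Web: 1.6 × 30, A = 48 cm², y = 15 cm, Ī = 3 600 cm⁴.
Top flange (beyond web): 6.4 × 1.8, A = 11.52 cm², y = 29.1 cm, Ī = 3.1104 cm⁴.
Bottom flange (beyond web): 6.4 × 1.8, A = 11.52 cm², y = 0.9 cm, Ī = 3.1104 cm⁴.
By symmetry the centroid is at mid-height, ȳ = 15 cm.
Transfer each piece to the centroidal x-axis using Ī + A·d² with d = y − 15:
  web: d = 0 cm → contributes +3 600 cm⁴
  top flange (beyond web): d = 14.1 cm → contributes +2293.4 cm⁴
  bottom flange (beyond web): d = -14.1 cm → contributes +2293.4 cm⁴
Total I = 8186.8 cm⁴.
For the y-axis: x̄ = 2.0973 cm.
Repeating about the centroidal y-axis gives I_y = 337.96 cm⁴.
Polar second moment: J = I_x + I_y = 8524.8 cm⁴.

J ≈ 8520 cm⁴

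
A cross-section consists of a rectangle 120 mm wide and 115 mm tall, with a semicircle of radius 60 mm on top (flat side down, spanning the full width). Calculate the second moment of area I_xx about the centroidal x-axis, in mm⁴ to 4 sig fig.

Decompose the section into non-overlapping parts with the origin at the bottom-left of its bounding rectangle.
Rectangular body: 120 × 115, A = 13 800 mm², y = 57.5 mm, Ī = 15 208 750 mm⁴.
Semicircular cap: semicircle r = 60, A = 5654.87 mm², y = 140.465 mm, Ī = 1 422 450 mm⁴.
Centroid: ȳ = ΣA·y / ΣA = 81.615 mm.
Transfer each piece to the centroidal x-axis using Ī + A·d² with d = y − 81.615:
  rectangular body: d = -24.115 mm → contributes +23 233 933 mm⁴
  semicircular cap: d = 58.8498 mm → contributes +21 006 913 mm⁴
Total I = 44 240 847 mm⁴.

I_xx ≈ 4.424 × 10⁷ mm⁴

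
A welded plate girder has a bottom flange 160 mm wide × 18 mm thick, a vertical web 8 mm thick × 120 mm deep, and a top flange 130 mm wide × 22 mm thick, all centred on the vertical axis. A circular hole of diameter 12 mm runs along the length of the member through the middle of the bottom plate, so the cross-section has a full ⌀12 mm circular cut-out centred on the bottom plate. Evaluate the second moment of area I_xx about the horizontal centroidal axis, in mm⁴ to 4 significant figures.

I_xx ≈ 2.891 × 10⁷ mm⁴

Break the section into simple shapes (no overlaps), measuring from the bottom-left corner of the bounding box.
Bottom plate: 160 × 18, A = 2 880 mm², y = 9 mm, Ī = 77 760 mm⁴.
Web plate: 8 × 120, A = 960 mm², y = 78 mm, Ī = 1 152 000 mm⁴.
Top plate: 130 × 22, A = 2 860 mm², y = 149 mm, Ī = 115 353 mm⁴.
Hole (subtracted): ⌀12, A = 113.097 mm², y = 9 mm, Ī = 1017.88 mm⁴.
Centroid: ȳ = ΣA·y / ΣA = 79.8436 mm.
Transfer each piece to the horizontal centroidal axis using Ī + A·d² with d = y − 79.8436:
  bottom plate: d = -70.8436 mm → contributes +14 531 955 mm⁴
  web plate: d = -1.84362 mm → contributes +1 155 263 mm⁴
  top plate: d = 69.1564 mm → contributes +13 793 605 mm⁴
  hole: d = -70.8436 mm → contributes −568 633 mm⁴
Total I = 28 912 191 mm⁴.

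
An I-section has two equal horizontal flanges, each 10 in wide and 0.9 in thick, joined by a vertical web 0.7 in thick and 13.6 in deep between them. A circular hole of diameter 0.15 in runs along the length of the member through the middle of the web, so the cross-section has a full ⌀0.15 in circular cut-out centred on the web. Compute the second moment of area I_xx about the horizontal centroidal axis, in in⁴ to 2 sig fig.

Decompose the section into non-overlapping parts with the origin at the bottom-left of its bounding rectangle.
Bottom flange: 10 × 0.9, A = 9 in², y = 0.45 in, Ī = 0.6075 in⁴.
Web: 0.7 × 13.6, A = 9.52 in², y = 7.7 in, Ī = 146.7 in⁴.
Top flange: 10 × 0.9, A = 9 in², y = 14.95 in, Ī = 0.6075 in⁴.
Hole (subtracted): ⌀0.15, A = 0.01767 in², y = 7.7 in, Ī = 0.00002485 in⁴.
By symmetry the centroid is at mid-height, ȳ = 7.7 in.
Transfer each piece to the horizontal centroidal axis using Ī + A·d² with d = y − 7.7:
  bottom flange: d = -7.25 in → contributes +473.7 in⁴
  web: d = 0 in → contributes +146.7 in⁴
  top flange: d = 7.25 in → contributes +473.7 in⁴
  hole: d = 0 in → contributes −0.00002485 in⁴
Total I = 1 094 in⁴.

I_xx ≈ 1100 in⁴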